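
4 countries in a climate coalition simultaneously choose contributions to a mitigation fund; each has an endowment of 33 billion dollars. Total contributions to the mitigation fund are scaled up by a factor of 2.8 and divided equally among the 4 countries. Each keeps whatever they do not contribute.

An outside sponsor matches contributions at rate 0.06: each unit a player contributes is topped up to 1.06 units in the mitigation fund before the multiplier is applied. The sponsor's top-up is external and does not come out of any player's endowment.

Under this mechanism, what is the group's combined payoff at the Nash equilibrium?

132.00 billion dollars

With the mechanism, a contributed unit returns 2.8 × 1.06 / 4 = 0.7420 per unit of net cost — still below 1 — so contributing 0 remains dominant for every player.
Everyone keeps their endowment and the group total is 4 × 33 = 132.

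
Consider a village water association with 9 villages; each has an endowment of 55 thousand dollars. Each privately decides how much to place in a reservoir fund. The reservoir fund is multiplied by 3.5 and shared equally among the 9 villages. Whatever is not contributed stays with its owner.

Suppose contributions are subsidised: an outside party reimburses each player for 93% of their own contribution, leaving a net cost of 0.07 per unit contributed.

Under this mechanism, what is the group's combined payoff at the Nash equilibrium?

2192.85 thousand dollars

The effective private return per unit is now (3.5/9) / 0.07 = 5.5556 > 1, so every player's dominant strategy flips to full contribution.
At the Nash equilibrium everyone contributes 55. Group total payoff = 9 × (55 × 0.93 + 3.5 × 55) = 2192.85.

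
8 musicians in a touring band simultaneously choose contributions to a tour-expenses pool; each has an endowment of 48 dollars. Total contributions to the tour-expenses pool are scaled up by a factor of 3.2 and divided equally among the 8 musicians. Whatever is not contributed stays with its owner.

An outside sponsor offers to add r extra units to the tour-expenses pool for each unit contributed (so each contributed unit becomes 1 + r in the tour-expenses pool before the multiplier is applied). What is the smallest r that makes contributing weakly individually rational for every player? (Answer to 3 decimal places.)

With matching at rate r, one contributed unit becomes (1 + r) in the tour-expenses pool and returns 3.2 × (1 + r) / 8 to the contributor.
Setting this equal to 1: 1 + r = 8/3.2 = 2.5000.
So the minimum matching rate is r = 2.5000 − 1 = 1.500.

1.500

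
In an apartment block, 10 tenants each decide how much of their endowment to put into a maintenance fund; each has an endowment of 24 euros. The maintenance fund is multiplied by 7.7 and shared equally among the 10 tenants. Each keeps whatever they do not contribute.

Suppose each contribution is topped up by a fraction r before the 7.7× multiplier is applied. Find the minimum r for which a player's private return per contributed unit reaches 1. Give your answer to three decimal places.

With matching at rate r, one contributed unit becomes (1 + r) in the maintenance fund and returns 7.7 × (1 + r) / 10 to the contributor.
Setting this equal to 1: 1 + r = 10/7.7 = 1.2987.
So the minimum matching rate is r = 1.2987 − 1 = 0.299.

0.299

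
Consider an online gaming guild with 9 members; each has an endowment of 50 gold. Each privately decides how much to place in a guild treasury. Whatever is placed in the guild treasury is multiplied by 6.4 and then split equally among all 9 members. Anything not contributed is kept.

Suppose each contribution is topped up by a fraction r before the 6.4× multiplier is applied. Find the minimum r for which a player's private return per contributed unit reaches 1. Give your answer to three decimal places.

With matching at rate r, one contributed unit becomes (1 + r) in the guild treasury and returns 6.4 × (1 + r) / 9 to the contributor.
Setting this equal to 1: 1 + r = 9/6.4 = 1.4063.
So the minimum matching rate is r = 1.4063 − 1 = 0.406.

0.406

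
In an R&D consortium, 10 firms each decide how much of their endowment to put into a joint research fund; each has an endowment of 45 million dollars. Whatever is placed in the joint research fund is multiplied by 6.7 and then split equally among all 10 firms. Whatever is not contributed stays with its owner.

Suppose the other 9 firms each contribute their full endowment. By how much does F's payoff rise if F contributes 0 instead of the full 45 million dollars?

14.85 million dollars

Switching from a contribution of 45 to 0 lets F keep an extra 45 million dollars, but lowers the joint research fund by 45, which costs F their own share of that drop: 6.7/10 × 45 = 30.15.
Net gain = 45 − 30.15 = 14.85. The private return per contributed unit (0.6700) is below 1, so free-riding is indeed the best response regardless of what the others do.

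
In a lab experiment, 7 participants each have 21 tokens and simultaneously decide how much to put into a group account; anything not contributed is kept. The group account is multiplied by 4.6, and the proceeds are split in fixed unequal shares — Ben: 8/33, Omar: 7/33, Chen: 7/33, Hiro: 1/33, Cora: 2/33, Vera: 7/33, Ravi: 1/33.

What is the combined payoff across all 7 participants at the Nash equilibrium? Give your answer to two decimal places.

For player j, contributing a unit is worthwhile iff 4.6 × (j's share) ≥ 1, i.e. iff j's share is at least 0.2174.
Only Ben (8/33) clears that bar, contributing 21; the remaining 6 contribute 0. Total contributed: 21.
The group account pays out 4.6 × 21 = 96.60 in total (split across the unequal shares, but the aggregate is all that matters for the group sum).
The 6 free-riders keep 21 each, adding 126. Group total = 126 + 96.60 = 222.60.

222.60 tokens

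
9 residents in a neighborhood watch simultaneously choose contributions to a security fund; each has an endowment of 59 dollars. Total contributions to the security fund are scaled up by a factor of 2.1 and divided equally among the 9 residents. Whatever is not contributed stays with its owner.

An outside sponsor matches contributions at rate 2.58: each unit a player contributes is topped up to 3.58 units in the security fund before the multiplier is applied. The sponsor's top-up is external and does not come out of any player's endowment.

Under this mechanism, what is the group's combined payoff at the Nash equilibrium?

531.00 dollars

With the mechanism, a contributed unit returns 2.1 × 3.58 / 9 = 0.8353 per unit of net cost — still below 1 — so contributing 0 remains dominant for every player.
At the Nash equilibrium no one contributes; group total payoff = 9 × 59 = 531.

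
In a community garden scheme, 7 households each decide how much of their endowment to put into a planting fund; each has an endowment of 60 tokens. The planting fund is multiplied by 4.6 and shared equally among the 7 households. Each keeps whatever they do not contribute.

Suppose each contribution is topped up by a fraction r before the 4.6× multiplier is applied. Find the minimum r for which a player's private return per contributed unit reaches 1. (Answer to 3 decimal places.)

With matching at rate r, one contributed unit becomes (1 + r) in the planting fund and returns 4.6 × (1 + r) / 7 to the contributor.
Setting this equal to 1: 1 + r = 7/4.6 = 1.5217.
So the minimum matching rate is r = 1.5217 − 1 = 0.522.

0.522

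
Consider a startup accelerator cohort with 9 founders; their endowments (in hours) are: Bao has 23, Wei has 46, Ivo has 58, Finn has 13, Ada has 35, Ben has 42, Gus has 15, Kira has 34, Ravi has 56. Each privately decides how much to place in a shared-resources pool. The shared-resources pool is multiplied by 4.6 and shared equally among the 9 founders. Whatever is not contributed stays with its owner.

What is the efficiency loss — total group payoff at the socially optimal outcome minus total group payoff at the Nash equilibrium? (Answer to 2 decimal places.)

1159.20 hours

The private return per contributed unit is 4.6/9 = 0.5111 < 1 for every player regardless of endowment, so the Nash equilibrium is zero contribution and the group total is Σ E_j = 23 + 46 + 58 + 13 + 35 + 42 + 15 + 34 + 56 = 322.
Each contributed unit returns 4.600 to the group, so the social optimum is full contribution by everyone: group total = 4.600 × 322 = 1481.20.
Efficiency loss = (4.600 − 1) × 322 = 1159.20.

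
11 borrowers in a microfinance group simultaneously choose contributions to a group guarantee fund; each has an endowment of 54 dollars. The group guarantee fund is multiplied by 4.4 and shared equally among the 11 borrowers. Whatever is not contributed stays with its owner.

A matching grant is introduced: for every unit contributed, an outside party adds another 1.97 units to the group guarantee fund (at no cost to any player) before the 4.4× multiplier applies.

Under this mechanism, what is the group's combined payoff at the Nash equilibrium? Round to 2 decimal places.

7762.39 dollars

The effective private return per unit is now 4.4 × 2.97 / 11 = 1.1880 > 1, so every player's dominant strategy flips to full contribution.
So the Nash equilibrium is full contribution by all 11; the group earns 4.4 × 2.97 × 594 = 7762.39.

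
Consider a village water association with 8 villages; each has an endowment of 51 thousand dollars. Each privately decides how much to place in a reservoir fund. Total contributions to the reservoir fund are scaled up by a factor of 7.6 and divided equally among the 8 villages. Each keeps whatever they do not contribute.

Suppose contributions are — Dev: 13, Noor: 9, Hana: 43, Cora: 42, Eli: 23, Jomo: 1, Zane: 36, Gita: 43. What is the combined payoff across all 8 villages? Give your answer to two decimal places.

Total contributed: 13 + 9 + 43 + 42 + 23 + 1 + 36 + 43 = 210; total kept: 8 × 51 − 210 = 198.
The reservoir fund pays out 7.6 × 210 = 1596.00 in aggregate.
Group total = 198 + 1596.00 = 1794.00.

1794.00 thousand dollars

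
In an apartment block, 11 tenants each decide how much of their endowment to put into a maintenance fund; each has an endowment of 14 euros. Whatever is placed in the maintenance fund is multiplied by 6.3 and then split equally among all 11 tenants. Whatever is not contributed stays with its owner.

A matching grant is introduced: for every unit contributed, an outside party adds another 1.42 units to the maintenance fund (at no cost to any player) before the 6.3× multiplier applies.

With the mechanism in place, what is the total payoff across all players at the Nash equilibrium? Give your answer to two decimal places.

The effective private return per unit is now 6.3 × 2.42 / 11 = 1.3860 > 1, so every player's dominant strategy flips to full contribution.
So the Nash equilibrium is full contribution by all 11; the group earns 6.3 × 2.42 × 154 = 2347.88.

2347.88 euros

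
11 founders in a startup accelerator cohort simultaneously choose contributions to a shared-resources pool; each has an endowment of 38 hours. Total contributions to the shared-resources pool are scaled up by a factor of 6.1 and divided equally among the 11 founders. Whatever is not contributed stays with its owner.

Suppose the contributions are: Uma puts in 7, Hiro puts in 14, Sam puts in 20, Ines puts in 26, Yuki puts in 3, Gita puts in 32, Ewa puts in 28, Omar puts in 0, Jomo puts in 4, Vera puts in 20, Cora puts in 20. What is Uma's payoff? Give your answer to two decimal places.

127.49 hours

Total contributed: 7 + 14 + 20 + 26 + 3 + 32 + 28 + 0 + 4 + 20 + 20 = 174.
Each receives 6.1 × 174 / 11 = 96.49 from the shared-resources pool.
Uma keeps 38 − 7 = 31, so Uma's payoff is 31 + 96.49 = 127.49.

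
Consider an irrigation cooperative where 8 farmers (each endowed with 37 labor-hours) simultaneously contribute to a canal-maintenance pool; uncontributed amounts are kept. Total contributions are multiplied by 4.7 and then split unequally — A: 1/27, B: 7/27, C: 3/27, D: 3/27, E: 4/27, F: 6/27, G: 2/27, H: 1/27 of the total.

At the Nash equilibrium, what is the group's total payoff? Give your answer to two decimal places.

569.80 labor-hours

Player j's private return per contributed unit is 4.7 × (j's share). Contributing is weakly dominant for j when that share is at least 1/4.7 = 0.2128, and contributing 0 is dominant otherwise.
The shares above 0.2128 belong to B and F, contributing 37 each; the remaining 6 contribute 0. Total contributed: 74.
The canal-maintenance pool pays out 4.7 × 74 = 347.80 in total (split across the unequal shares, but the aggregate is all that matters for the group sum).
The 6 free-riders keep 37 each, adding 222. Group total = 222 + 347.80 = 569.80.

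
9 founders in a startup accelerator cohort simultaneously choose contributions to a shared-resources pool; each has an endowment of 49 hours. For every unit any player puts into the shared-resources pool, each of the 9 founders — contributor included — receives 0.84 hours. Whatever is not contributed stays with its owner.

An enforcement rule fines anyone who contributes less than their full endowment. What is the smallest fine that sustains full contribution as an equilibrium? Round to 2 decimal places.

7.84 hours

Given the others contribute fully, the best deviation is to contribute 0 (any partial contribution still incurs the fine and gives up units whose private return 0.84 is below 1).
Deviating from 49 to 0 saves 49 hours but forfeits the deviator's share of the drop in the shared-resources pool: 0.84 × 49 = 41.16.
So the deviation gain is 49 − 41.16 = 7.84, and the fine must be at least 7.84 hours to wipe it out.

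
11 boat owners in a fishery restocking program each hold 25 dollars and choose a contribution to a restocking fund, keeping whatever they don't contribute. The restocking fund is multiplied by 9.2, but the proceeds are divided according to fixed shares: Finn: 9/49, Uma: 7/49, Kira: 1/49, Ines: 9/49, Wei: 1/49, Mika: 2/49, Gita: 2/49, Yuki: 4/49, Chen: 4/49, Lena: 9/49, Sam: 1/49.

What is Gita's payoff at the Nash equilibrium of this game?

A player with share s gets back 9.2·s per unit contributed, so full contribution is dominant for anyone with s > 1/9.2 = 0.1087 and zero contribution is dominant for anyone below.
Finn, Uma, Ines and Lena are above the threshold, contributing 25 each; the remaining 7 contribute 0. Total contributed: 100.
Gita keeps 25 and receives 9.2 × 100 × 2/49 = 37.55 from the restocking fund, for a payoff of 62.55.

62.55 dollars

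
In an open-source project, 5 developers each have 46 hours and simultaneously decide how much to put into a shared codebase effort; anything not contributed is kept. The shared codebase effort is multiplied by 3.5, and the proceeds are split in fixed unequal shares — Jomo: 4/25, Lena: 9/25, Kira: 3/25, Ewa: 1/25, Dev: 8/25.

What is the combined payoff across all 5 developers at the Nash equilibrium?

Each unit j contributes comes back to j as 3.5 × (j's share), so j prefers to contribute only if that share exceeds 1/3.5 = 0.2857; otherwise keeping the unit dominates.
Lena and Dev clear that bar, contributing 46 each; the remaining 3 contribute 0. Total contributed: 92.
The shared codebase effort pays out 3.5 × 92 = 322.00 in total (split across the unequal shares, but the aggregate is all that matters for the group sum).
The 3 free-riders keep 46 each, adding 138. Group total = 138 + 322.00 = 460.00.

460.00 hours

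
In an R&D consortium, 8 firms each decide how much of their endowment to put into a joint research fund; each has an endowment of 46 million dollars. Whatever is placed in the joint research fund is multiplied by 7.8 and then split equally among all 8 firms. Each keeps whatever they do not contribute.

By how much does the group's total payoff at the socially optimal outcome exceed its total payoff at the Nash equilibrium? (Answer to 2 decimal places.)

2502.40 million dollars

Each contributed unit returns 7.8/8 = 0.9750 to its contributor — below 1 — so contributing 0 is dominant for every player. At the Nash equilibrium everyone keeps their 46, and the group total is 8 × 46 = 368.
Each contributed unit returns 7.800 to the group as a whole (0.9750 to each of 8 players), which exceeds 1, so the social optimum is full contribution: group total = 7.800 × 368 = 2870.40.
Efficiency loss = 2870.40 − 368 = 2502.40.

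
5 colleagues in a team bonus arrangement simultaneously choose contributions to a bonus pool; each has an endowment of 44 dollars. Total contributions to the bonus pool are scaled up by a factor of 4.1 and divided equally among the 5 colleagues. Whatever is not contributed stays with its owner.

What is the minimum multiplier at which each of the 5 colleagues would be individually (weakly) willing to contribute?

A contributed unit returns (multiplier)/5 to its contributor.
This reaches 1 exactly when the multiplier is 5.

5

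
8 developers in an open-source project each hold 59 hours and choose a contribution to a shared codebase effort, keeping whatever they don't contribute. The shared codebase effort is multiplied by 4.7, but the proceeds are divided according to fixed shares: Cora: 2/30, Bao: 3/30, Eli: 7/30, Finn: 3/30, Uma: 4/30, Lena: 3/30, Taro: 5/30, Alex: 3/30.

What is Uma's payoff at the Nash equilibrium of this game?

95.97 hours

A player with share s gets back 4.7·s per unit contributed, so full contribution is dominant for anyone with s > 1/4.7 = 0.2128 and zero contribution is dominant for anyone below.
Only Eli (7/30) clears that bar, contributing 59; the remaining 7 contribute 0. Total contributed: 59.
Uma keeps 59 and receives 4.7 × 59 × 4/30 = 36.97 from the shared codebase effort, for a payoff of 95.97.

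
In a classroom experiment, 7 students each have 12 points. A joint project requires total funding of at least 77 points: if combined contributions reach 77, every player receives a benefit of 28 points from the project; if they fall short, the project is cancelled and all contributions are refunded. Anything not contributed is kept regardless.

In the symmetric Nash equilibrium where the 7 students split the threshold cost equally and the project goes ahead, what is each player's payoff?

Equal share of the threshold: 77/7 = 11.
At this profile no one gains by cutting their contribution: any cut drops the total below 77, the project is cancelled, contributions are refunded, and the deviator ends with 12, which is less than 12 − 11 + 28 = 29. Contributing more than 11 just wastes the excess. So contributing exactly 11 is a best response.
Each player's payoff: 12 − 11 + 28 = 29.

29 points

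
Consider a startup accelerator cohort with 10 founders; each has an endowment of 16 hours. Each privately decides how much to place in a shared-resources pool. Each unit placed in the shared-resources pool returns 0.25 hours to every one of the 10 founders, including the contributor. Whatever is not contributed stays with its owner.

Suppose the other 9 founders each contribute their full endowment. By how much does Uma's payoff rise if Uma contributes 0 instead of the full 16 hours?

Switching from a contribution of 16 to 0 lets Uma keep an extra 16 hours, but lowers the shared-resources pool by 16, which costs Uma their own share of that drop: 0.25 × 16 = 4.00.
Net gain = 16 − 4.00 = 12.00. The private return per contributed unit (0.25) is below 1, so free-riding is indeed the best response regardless of what the others do.

12.00 hours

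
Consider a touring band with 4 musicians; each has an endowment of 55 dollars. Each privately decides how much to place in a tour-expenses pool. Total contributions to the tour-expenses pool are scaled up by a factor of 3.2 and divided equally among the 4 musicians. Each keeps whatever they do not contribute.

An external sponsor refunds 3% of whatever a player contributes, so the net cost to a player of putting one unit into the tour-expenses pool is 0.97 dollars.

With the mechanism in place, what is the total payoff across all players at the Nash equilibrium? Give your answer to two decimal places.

220.00 dollars

With the mechanism, a contributed unit returns (3.2/4) / 0.97 = 0.8247 per unit of net cost — still below 1 — so contributing 0 remains dominant for every player.
Everyone keeps their endowment and the group total is 4 × 55 = 220.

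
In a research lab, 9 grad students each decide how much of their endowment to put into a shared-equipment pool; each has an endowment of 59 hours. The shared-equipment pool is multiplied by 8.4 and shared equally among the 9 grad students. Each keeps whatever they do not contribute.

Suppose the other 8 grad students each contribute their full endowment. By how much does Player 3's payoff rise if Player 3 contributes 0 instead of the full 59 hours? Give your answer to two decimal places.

3.93 hours

Switching from a contribution of 59 to 0 lets Player 3 keep an extra 59 hours, but lowers the shared-equipment pool by 59, which costs Player 3 their own share of that drop: 8.4/9 × 59 = 55.07.
Net gain = 59 − 55.07 = 3.93. The private return per contributed unit (0.9333) is below 1, so free-riding is indeed the best response regardless of what the others do.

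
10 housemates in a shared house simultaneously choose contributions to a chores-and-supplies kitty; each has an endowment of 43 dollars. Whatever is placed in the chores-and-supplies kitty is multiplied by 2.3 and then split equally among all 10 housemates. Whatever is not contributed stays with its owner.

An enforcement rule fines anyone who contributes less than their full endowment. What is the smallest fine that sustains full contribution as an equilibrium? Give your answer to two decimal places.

Given the others contribute fully, the best deviation is to contribute 0 (any partial contribution still incurs the fine and gives up units whose private return 0.2300 is below 1).
Deviating from 43 to 0 saves 43 dollars but forfeits the deviator's share of the drop in the chores-and-supplies kitty: 2.3/10 × 43 = 9.89.
So the deviation gain is 43 − 9.89 = 33.11, and the fine must be at least 33.11 dollars to wipe it out.

33.11 dollars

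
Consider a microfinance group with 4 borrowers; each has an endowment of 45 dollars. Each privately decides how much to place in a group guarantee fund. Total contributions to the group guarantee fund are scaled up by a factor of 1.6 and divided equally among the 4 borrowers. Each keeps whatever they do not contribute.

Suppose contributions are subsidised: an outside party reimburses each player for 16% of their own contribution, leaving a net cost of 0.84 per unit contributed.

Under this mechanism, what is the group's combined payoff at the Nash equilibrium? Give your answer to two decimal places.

180.00 dollars

With the mechanism, a contributed unit returns (1.6/4) / 0.84 = 0.4762 per unit of net cost — still below 1 — so contributing 0 remains dominant for every player.
Everyone keeps their endowment and the group total is 4 × 45 = 180.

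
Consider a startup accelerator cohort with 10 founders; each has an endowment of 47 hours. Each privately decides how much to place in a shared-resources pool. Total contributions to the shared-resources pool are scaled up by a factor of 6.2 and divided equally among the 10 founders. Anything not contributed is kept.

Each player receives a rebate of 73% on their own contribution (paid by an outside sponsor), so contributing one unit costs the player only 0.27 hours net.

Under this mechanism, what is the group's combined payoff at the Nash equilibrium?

Under the mechanism each unit contributed yields (6.2/10) / 0.27 = 2.2963 back to its contributor per unit of net cost, which exceeds 1, making full contribution the dominant choice for everyone.
So the Nash equilibrium is full contribution by all 10; the group earns 10 × (47 × 0.73 + 6.2 × 47) = 3257.10.

3257.10 hours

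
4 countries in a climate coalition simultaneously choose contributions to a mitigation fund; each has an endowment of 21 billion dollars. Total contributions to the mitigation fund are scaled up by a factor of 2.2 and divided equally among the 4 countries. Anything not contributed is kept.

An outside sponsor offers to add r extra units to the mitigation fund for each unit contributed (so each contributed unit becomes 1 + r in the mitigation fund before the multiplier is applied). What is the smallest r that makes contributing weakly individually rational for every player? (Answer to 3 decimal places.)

0.818

With matching at rate r, one contributed unit becomes (1 + r) in the mitigation fund and returns 2.2 × (1 + r) / 4 to the contributor.
Setting this equal to 1: 1 + r = 4/2.2 = 1.8182.
So the minimum matching rate is r = 1.8182 − 1 = 0.818.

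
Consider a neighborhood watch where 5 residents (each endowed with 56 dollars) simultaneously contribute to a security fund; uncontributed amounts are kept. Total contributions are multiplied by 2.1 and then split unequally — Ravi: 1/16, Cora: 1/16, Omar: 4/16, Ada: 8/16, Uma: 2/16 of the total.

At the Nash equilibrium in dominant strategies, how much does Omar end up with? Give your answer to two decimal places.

Player j's private return per contributed unit is 2.1 × (j's share). Contributing is weakly dominant for j when that share is at least 1/2.1 = 0.4762, and contributing 0 is dominant otherwise.
Ada alone (share 8/16) is above the threshold, contributing 56; the remaining 4 contribute 0. Total contributed: 56.
Omar keeps 56 and receives 2.1 × 56 × 4/16 = 29.40 from the security fund, for a payoff of 85.40.

85.40 dollars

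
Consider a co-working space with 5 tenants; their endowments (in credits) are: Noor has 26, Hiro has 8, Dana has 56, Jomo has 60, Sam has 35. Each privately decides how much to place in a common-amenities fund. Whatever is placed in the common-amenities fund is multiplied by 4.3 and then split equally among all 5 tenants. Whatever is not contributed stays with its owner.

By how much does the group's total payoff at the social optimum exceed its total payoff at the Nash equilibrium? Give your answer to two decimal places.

The private return per contributed unit is 4.3/5 = 0.8600 < 1 for every player regardless of endowment, so the Nash equilibrium is zero contribution and the group total is Σ E_j = 26 + 8 + 56 + 60 + 35 = 185.
Each contributed unit returns 4.300 to the group, so the social optimum is full contribution by everyone: group total = 4.300 × 185 = 795.50.
Efficiency loss = (4.300 − 1) × 185 = 610.50.

610.50 credits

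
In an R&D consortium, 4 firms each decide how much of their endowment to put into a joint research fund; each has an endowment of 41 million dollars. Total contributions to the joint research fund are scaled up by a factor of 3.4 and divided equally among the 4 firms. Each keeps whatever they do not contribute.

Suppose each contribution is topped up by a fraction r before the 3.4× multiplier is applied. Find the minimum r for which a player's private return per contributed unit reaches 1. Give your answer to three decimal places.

0.176

With matching at rate r, one contributed unit becomes (1 + r) in the joint research fund and returns 3.4 × (1 + r) / 4 to the contributor.
Setting this equal to 1: 1 + r = 4/3.4 = 1.1765.
So the minimum matching rate is r = 1.1765 − 1 = 0.176.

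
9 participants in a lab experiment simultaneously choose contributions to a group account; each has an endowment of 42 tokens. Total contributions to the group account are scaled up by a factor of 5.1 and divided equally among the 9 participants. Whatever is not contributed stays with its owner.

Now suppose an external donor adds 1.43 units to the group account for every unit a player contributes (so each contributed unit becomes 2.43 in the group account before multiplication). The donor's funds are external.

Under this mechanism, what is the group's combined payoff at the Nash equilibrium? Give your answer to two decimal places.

With the mechanism, a contributed unit returns 5.1 × 2.43 / 9 = 1.3770 per unit of net cost to the contributor — now above 1 — so contributing fully is weakly dominant for every player.
At the Nash equilibrium everyone contributes 42. Group total payoff = 5.1 × 2.43 × 378 = 4684.55.

4684.55 tokens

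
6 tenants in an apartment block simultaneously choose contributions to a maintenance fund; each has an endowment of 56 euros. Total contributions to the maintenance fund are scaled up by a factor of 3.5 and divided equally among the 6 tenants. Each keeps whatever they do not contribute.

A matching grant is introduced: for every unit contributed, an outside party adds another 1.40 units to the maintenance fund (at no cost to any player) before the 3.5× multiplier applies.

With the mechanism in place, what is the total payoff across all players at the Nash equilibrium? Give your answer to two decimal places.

2822.40 euros

The effective private return per unit is now 3.5 × 2.40 / 6 = 1.4000 > 1, so every player's dominant strategy flips to full contribution.
So the Nash equilibrium is full contribution by all 6; the group earns 3.5 × 2.40 × 336 = 2822.40.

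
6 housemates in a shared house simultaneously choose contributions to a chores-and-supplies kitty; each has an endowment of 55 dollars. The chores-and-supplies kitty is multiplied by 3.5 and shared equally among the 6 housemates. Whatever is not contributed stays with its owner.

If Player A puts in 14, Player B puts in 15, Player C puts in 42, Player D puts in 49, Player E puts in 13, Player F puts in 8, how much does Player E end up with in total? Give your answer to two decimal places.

Total contributed: 14 + 15 + 42 + 49 + 13 + 8 = 141.
Each receives 3.5 × 141 / 6 = 82.25 from the chores-and-supplies kitty.
Player E keeps 55 − 13 = 42, so Player E's payoff is 42 + 82.25 = 124.25.

124.25 dollars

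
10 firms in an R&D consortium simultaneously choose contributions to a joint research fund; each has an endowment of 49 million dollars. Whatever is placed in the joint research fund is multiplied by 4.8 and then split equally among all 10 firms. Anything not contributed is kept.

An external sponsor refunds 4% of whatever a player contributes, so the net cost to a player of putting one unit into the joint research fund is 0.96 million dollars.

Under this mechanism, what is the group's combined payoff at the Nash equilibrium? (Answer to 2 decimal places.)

The effective private return is (4.8/10) / 0.96 = 0.5000, which is still under 1, so the mechanism doesn't change anyone's dominant strategy: zero contribution.
Everyone keeps their endowment and the group total is 10 × 49 = 490.

490.00 million dollars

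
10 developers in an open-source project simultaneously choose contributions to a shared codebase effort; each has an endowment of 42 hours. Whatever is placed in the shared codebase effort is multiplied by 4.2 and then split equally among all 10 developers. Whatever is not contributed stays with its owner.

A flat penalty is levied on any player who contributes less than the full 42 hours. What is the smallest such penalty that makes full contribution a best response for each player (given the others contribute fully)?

Given the others contribute fully, the best deviation is to contribute 0 (any partial contribution still incurs the fine and gives up units whose private return 0.4200 is below 1).
Deviating from 42 to 0 saves 42 hours but forfeits the deviator's share of the drop in the shared codebase effort: 4.2/10 × 42 = 17.64.
So the deviation gain is 42 − 17.64 = 24.36, and the fine must be at least 24.36 hours to wipe it out.

24.36 hours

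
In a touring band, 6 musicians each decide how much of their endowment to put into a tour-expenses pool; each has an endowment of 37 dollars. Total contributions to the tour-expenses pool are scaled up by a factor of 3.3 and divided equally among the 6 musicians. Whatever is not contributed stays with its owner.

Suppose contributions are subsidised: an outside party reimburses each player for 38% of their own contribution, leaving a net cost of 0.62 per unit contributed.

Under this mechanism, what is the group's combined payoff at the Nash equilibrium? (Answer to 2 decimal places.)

Even with the mechanism, each unit contributed returns only (3.3/6) / 0.62 = 0.8871 per unit of net cost, so contributing nothing is still dominant.
Everyone keeps their endowment and the group total is 6 × 37 = 222.

222.00 dollars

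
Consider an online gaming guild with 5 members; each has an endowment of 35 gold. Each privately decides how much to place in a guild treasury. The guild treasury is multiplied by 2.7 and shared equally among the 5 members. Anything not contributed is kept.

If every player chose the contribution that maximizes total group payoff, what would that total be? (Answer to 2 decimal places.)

472.50 gold

Each contributed unit returns 2.700 to the group as a whole (0.5400 to each of 5 players), which exceeds 1, so the social optimum is full contribution: group total = 2.700 × 175 = 472.50.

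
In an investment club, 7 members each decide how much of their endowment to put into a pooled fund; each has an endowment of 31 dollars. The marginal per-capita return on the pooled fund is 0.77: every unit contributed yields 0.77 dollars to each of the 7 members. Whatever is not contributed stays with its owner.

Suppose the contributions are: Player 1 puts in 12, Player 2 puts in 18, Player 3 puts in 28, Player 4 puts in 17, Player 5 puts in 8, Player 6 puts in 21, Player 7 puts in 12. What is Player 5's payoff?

Total contributed: 12 + 18 + 28 + 17 + 8 + 21 + 12 = 116.
Each receives 0.77 × 116 = 89.32 from the pooled fund.
Player 5 keeps 31 − 8 = 23, so Player 5's payoff is 23 + 89.32 = 112.32.

112.32 dollars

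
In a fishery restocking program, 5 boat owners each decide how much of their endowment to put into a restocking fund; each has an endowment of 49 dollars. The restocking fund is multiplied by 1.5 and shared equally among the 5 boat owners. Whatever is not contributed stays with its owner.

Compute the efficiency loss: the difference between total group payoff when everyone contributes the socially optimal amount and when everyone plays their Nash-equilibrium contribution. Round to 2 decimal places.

Each contributed unit returns 1.5/5 = 0.3000 to its contributor — below 1 — so contributing 0 is dominant for every player. At the Nash equilibrium everyone keeps their 49, and the group total is 5 × 49 = 245.
Each contributed unit returns 1.500 to the group as a whole (0.3000 to each of 5 players), which exceeds 1, so the social optimum is full contribution: group total = 1.500 × 245 = 367.50.
Efficiency loss = 367.50 − 245 = 122.50.

122.50 dollars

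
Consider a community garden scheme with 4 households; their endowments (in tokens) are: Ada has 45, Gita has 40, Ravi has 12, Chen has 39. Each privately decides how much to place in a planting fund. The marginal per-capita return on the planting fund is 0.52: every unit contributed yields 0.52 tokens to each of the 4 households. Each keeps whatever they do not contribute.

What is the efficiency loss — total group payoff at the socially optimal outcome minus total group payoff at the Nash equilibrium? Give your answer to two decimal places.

The private return per contributed unit is 0.52 < 1 for everyone, so the Nash equilibrium is zero contribution and the group total is Σ E_j = 45 + 40 + 12 + 39 = 136.
Each contributed unit returns 2.080 to the group, so the social optimum is full contribution by everyone: group total = 2.080 × 136 = 282.88.
Efficiency loss = (2.080 − 1) × 136 = 146.88.

146.88 tokens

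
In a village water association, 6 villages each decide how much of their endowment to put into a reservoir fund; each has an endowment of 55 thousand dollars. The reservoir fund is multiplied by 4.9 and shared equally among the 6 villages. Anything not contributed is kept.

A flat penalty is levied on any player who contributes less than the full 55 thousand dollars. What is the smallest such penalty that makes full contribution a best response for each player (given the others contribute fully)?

10.08 thousand dollars

Given the others contribute fully, the best deviation is to contribute 0 (any partial contribution still incurs the fine and gives up units whose private return 0.8167 is below 1).
Deviating from 55 to 0 saves 55 thousand dollars but forfeits the deviator's share of the drop in the reservoir fund: 4.9/6 × 55 = 44.92.
So the deviation gain is 55 − 44.92 = 10.08, and the fine must be at least 10.08 thousand dollars to wipe it out.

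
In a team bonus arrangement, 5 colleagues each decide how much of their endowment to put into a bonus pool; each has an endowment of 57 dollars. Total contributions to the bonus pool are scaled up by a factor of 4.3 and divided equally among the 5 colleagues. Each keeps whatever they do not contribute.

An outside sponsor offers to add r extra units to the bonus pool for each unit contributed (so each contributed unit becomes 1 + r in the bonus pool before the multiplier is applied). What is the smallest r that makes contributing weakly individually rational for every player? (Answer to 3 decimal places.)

0.163

With matching at rate r, one contributed unit becomes (1 + r) in the bonus pool and returns 4.3 × (1 + r) / 5 to the contributor.
Setting this equal to 1: 1 + r = 5/4.3 = 1.1628.
So the minimum matching rate is r = 1.1628 − 1 = 0.163.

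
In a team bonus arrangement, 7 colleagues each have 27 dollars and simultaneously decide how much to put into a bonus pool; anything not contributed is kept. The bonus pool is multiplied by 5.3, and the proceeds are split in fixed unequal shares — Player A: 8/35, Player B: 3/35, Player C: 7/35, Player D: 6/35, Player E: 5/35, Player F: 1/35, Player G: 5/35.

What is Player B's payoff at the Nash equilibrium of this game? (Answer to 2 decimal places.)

51.53 dollars

Player j's private return per contributed unit is 5.3 × (j's share). Contributing is weakly dominant for j when that share is at least 1/5.3 = 0.1887, and contributing 0 is dominant otherwise.
Player A and Player C are above the threshold, contributing 27 each; the remaining 5 contribute 0. Total contributed: 54.
Player B keeps 27 and receives 5.3 × 54 × 3/35 = 24.53 from the bonus pool, for a payoff of 51.53.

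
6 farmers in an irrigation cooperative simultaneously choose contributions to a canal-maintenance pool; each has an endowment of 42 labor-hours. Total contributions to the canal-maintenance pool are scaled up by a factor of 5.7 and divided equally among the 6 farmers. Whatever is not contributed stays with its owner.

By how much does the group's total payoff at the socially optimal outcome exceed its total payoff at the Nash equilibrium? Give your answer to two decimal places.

Each contributed unit returns 5.7/6 = 0.9500 to its contributor — below 1 — so contributing 0 is dominant for every player. At the Nash equilibrium everyone keeps their 42, and the group total is 6 × 42 = 252.
Each contributed unit returns 5.700 to the group as a whole (0.9500 to each of 6 players), which exceeds 1, so the social optimum is full contribution: group total = 5.700 × 252 = 1436.40.
Efficiency loss = 1436.40 − 252 = 1184.40.

1184.40 labor-hours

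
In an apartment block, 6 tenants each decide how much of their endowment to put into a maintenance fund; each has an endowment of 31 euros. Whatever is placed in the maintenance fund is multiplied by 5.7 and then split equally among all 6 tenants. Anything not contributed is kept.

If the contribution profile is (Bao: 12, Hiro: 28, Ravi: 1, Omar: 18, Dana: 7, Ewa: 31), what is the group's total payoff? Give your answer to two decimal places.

641.90 euros

Total contributed: 12 + 28 + 1 + 18 + 7 + 31 = 97; total kept: 6 × 31 − 97 = 89.
The maintenance fund pays out 5.7 × 97 = 552.90 in aggregate.
Group total = 89 + 552.90 = 641.90.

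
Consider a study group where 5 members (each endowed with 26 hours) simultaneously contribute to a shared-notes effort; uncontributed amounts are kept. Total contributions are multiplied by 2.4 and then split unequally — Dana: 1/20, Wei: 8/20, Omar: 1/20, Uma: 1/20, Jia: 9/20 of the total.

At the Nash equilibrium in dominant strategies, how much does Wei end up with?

50.96 hours

Each unit j contributes comes back to j as 2.4 × (j's share), so j prefers to contribute only if that share exceeds 1/2.4 = 0.4167; otherwise keeping the unit dominates.
The only share above 0.4167 is Jia's 9/20, contributing 26; the remaining 4 contribute 0. Total contributed: 26.
Wei keeps 26 and receives 2.4 × 26 × 8/20 = 24.96 from the shared-notes effort, for a payoff of 50.96.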